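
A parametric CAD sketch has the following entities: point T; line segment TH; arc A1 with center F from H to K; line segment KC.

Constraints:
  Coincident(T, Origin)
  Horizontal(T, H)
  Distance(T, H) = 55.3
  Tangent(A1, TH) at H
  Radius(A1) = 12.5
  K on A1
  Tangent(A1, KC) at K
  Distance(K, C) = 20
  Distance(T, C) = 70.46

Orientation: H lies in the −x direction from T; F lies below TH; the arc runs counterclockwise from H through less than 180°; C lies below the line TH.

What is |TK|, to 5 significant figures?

69.148

Checks: T = (0.00, 0.00) ✓; |FK| = 12.50 ✓; ∠(FK, KC) = 90.00° ✓; |KC| = 20.00 ✓; |TC| = 70.46 ✓.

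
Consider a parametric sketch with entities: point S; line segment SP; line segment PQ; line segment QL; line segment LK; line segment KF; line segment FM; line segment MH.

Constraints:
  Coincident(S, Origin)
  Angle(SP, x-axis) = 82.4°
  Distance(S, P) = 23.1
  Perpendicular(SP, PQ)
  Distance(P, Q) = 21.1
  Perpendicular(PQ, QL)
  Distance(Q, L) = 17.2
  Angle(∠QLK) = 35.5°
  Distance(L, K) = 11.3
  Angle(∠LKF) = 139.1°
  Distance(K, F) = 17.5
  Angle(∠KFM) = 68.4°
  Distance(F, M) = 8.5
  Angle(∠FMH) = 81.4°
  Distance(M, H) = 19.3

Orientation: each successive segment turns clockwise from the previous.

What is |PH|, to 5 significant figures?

16.108

S is at the origin; SP runs at 82.4° with length 23.1, so P = (3.0551, 22.897). SP ⟂ PQ, so PQ runs at -7.6000°; with |PQ| = 21.1, Q = (23.970, 20.106). PQ ⟂ QL, so QL runs at -97.600°; with |QL| = 17.2, L = (21.695, 3.0576). ∠QLK = 35.5° gives LK at 117.90° from the x-axis; with |LK| = 11.3, K = (16.407, 13.044). ∠LKF = 139.1° gives KF at 77.000° from the x-axis; with |KF| = 17.5, F = (20.344, 30.096). ∠KFM = 68.4° gives FM at -34.600° from the x-axis; with |FM| = 8.5, M = (27.341, 25.269). ∠FMH = 81.4° gives MH at -133.20° from the x-axis; with |MH| = 19.3, H = (14.129, 11.200). Then |PH| = |H − P| = 16.108.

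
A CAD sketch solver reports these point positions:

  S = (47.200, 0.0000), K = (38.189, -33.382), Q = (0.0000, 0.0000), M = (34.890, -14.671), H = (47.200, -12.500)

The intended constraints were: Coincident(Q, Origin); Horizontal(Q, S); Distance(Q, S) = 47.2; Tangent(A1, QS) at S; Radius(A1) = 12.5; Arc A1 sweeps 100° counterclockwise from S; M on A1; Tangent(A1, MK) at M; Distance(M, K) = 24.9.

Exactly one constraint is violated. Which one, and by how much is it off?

Distance(M, K) = 24.9 — off by 5.90.

Q = (0.00, 0.00) ✓; Q.y = 0.00, S.y = 0.00 ✓; |QS| = 47.20 ✓; ∠(HS, SQ) = 90.00° ✓; |HS| = 12.50 ✓; bearing(H→M) − bearing(H→S) = 100.0° ✓; |HM| = 12.50 ✓; ∠(HM, MK) = 90.00° ✓; |MK| = 19.00 ✗.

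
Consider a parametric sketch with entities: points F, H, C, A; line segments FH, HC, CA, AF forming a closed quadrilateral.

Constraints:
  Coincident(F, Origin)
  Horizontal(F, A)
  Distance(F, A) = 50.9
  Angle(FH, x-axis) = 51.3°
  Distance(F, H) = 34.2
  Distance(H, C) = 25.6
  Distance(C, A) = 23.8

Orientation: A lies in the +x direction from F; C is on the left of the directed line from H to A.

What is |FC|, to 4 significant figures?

52.32

F is at the origin; F and A share the same y with |FA| = 50.9 and A in +x, so A = (50.9, 0). FH runs at 51.3° with |FH| = 34.2, so H = (21.38, 26.69). C is determined by |HC| = 25.6 and |CA| = 23.8 together: it lies at the intersection of circle(H, 25.6) and circle(A, 23.8). With |HA| = 39.79, the foot of the radical line on HA is 21.01 from H and the perpendicular offset is √(25.6² − 21.01²) = 14.62. Taking the left-of-HA solution: C = (46.78, 23.44).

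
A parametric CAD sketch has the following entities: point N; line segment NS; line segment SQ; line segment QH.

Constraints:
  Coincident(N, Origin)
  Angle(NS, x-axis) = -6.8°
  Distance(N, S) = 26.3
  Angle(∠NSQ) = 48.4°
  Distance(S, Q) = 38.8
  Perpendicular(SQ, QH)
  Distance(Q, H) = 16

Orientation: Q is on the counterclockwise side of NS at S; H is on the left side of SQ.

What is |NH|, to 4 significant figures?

21.65

N is at the origin; NS runs at -6.8° with length 26.3, so S = 26.3·(cos -6.8°, sin -6.8°) = (26.11, -3.114). ∠NSQ = 48.4°, so SQ runs at -6.8° + (180° − 48.4°) = 124.8° from the x-axis; with |SQ| = 38.8, Q = S + 38.8·(cos 124.8°, sin 124.8°) = (3.971, 28.75). The perpendicularity gives QH at right angles to SQ; with |QH| = 16.0 on the left of SQ, H = Q + 16.0·(-0.8211, -0.5707) = (-9.167, 19.62). Then |NH| = |H − N| = 21.65.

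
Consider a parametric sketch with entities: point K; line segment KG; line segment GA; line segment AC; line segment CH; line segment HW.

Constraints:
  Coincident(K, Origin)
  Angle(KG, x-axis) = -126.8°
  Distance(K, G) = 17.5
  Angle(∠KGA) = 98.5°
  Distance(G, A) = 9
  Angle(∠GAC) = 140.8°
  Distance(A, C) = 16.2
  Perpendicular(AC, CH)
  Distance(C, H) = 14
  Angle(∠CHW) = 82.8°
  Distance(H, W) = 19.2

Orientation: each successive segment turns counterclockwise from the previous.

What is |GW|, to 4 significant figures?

7.204

AC is perpendicular to CH, so CH runs at 83.90°; with |CH| = 14.0, H = (13.44, -8.211). ∠CHW = 82.8° gives HW at -178.9° from the x-axis; with |HW| = 19.2, W = (-5.753, -8.579). Then |GW| = |W − G| = 7.204.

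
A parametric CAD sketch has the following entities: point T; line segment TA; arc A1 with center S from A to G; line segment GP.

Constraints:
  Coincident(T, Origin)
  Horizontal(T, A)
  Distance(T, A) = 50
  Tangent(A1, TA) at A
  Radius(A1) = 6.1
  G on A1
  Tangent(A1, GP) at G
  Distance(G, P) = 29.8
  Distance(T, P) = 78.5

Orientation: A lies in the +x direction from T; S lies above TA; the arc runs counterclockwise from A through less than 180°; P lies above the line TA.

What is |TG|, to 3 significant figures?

54.5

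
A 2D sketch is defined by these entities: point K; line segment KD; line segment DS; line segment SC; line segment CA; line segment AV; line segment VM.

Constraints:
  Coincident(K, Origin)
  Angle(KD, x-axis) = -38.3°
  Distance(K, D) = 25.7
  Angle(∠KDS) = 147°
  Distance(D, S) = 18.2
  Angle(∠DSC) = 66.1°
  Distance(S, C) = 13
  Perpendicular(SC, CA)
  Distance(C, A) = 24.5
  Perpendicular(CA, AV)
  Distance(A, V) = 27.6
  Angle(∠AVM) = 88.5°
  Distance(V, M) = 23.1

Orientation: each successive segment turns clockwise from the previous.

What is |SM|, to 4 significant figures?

14.07

K is at the origin; KD runs at -38.3° with length 25.7, so D = (20.17, -15.93). ∠KDS = 147.0° gives DS at -71.30° from the x-axis; with |DS| = 18.2, S = (26.00, -33.17). ∠DSC = 66.1° gives SC at 174.8° from the x-axis; with |SC| = 13.0, C = (13.06, -31.99). SC is perpendicular to CA, so CA runs at 84.80°; with |CA| = 24.5, A = (15.28, -7.590). CA ⟂ AV, so AV runs at -5.200°; with |AV| = 27.6, V = (42.76, -10.09). ∠AVM = 88.5° gives VM at -96.70° from the x-axis; with |VM| = 23.1, M = (40.07, -33.03). Then |SM| = |M − S| = 14.07.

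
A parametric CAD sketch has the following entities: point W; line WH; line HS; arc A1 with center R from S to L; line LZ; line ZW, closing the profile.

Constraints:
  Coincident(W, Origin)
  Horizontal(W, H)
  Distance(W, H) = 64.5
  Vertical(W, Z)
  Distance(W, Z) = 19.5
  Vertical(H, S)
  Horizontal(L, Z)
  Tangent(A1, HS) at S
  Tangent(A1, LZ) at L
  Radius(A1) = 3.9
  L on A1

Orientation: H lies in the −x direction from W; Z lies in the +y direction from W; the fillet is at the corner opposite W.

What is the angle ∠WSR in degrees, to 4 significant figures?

13.60°

W is at the origin; W and H share the same y with |WH| = 64.5 and H on the −x side, so H = (-64.50, 0.000). WZ is vertical with |WZ| = 19.5 and Z on the +y side, so Z = (0.000, 19.50). The virtual corner opposite W is at (-64.50, 19.50). A1 meets HS tangentially, so RS is at right angles to HS and tangency of A1 to LZ means the radius RL is perpendicular to LZ, with radius 3.9, so the center R sits 3.9 in from both sides at R = (-60.60, 15.60). That places the tangent points at S = (-64.50, 15.60) on HS and L = (-60.60, 19.50) on LZ. Then cos ∠WSR = SW·SR / (|SW||SR|), giving 13.60°.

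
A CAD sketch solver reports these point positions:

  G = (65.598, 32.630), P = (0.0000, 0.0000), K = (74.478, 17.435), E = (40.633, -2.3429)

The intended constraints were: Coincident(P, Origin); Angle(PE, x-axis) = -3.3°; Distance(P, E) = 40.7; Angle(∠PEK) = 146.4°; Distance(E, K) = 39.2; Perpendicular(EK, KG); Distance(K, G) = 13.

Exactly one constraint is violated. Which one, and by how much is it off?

Distance(K, G) = 13 — off by 4.60.

P = (0.00, 0.00) ✓; PE at -3.300° ✓; |PE| = 40.70 ✓; ∠PEK = 146.4° ✓; |EK| = 39.20 ✓; ∠(EK, KG) = 90.00° ✓; |KG| = 17.60 ✗.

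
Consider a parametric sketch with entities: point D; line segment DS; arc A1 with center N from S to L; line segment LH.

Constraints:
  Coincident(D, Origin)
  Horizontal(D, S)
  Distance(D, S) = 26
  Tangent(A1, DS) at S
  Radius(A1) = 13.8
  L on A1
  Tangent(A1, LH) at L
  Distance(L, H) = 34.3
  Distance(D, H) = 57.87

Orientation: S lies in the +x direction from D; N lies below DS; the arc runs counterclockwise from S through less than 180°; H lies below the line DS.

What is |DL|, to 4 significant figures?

23.77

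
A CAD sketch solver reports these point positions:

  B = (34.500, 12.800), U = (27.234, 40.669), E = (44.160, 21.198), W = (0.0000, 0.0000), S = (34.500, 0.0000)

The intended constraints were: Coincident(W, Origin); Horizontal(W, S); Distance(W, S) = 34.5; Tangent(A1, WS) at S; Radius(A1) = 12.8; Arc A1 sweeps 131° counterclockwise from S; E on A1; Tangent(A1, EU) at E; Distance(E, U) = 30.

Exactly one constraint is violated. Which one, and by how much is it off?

Distance(E, U) = 30 — off by 4.20.

W = (0.00, 0.00) ✓; W.y = 0.00, S.y = 0.00 ✓; |WS| = 34.50 ✓; ∠(BS, SW) = 90.00° ✓; |BS| = 12.80 ✓; bearing(B→E) − bearing(B→S) = 131.0° ✓; |BE| = 12.80 ✓; ∠(BE, EU) = 90.00° ✓; |EU| = 25.80 ✗.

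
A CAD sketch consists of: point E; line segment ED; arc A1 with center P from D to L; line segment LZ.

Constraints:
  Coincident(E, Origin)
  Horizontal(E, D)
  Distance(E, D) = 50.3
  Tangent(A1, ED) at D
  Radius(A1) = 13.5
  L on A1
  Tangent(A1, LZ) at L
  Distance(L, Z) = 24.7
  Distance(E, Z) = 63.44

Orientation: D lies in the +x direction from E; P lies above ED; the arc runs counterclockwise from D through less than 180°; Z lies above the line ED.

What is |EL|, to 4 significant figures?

65.03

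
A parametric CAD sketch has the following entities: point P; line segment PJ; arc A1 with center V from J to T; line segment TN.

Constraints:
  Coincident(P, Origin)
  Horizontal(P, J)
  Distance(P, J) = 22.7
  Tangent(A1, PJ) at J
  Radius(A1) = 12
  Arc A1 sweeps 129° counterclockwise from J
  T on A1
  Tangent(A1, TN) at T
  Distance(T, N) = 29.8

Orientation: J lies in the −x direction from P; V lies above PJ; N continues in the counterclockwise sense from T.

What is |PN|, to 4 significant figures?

53.45

On A1, J sits at bearing -90° from V; a 129° counterclockwise sweep puts T at bearing 39°, so T = V + 12.0·(cos 39°, sin 39°) = (-13.37, 19.55). Since A1 is tangent to TN there, VT ⟂ TN, so TN runs along (−sin 39°, cos 39°); with |TN| = 29.8, N = (-32.13, 42.71). Then |PN| = |N − P| = 53.45.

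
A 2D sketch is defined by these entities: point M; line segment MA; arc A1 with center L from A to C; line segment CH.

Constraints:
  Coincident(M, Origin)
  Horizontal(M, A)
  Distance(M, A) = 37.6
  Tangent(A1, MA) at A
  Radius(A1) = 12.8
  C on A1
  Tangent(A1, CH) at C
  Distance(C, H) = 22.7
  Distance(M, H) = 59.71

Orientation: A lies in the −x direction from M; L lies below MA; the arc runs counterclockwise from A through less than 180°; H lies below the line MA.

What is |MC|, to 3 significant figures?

52.4

M is at the origin; M and A share the same y with |MA| = 37.6 and A on the −x side, so A = (-37.6, 0.00). Tangency of A1 to MA means the radius LA is perpendicular to MA, so L = A + (0, -12.8) = (-37.6, -12.8). Since LC ⟂ CH (tangency), |LH| = √(12.8² + 22.7²) = 26.1 regardless of where C sits on A1. So H lies on both circle(M, 59.71) and circle(L, 26.1); the below-MA intersection is H = (-46.7, -37.2). C is the foot of the tangent from H: C = (-50.2, -14.8).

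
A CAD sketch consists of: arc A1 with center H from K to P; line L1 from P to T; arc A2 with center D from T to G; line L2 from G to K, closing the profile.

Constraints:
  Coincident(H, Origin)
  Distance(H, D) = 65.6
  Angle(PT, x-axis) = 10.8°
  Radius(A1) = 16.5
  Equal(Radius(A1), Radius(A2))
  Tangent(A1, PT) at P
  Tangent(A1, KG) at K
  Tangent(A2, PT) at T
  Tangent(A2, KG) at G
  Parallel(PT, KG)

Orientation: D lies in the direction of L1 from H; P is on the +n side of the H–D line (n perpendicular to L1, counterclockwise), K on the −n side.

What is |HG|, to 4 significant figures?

67.64

Tangency of A1 to both parallel lines with radius 16.5 puts P and K at H ± 16.5·n: P = (-3.092, 16.21), K = (3.092, -16.21). Equal radii place T and G the same way about D: T = D + 16.5·n = (61.35, 28.50), G = D − 16.5·n = (67.53, -3.916). Then |HG| = |G − H| = 67.64.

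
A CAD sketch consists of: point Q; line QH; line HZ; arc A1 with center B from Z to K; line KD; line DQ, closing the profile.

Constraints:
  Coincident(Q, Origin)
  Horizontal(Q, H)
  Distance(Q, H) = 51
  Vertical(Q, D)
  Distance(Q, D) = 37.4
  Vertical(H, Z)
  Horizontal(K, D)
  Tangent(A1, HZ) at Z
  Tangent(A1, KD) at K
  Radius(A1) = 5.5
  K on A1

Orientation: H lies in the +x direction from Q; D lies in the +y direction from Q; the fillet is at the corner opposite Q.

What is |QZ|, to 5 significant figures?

60.155

Q is at the origin; Q and H share the same y with |QH| = 51.0 and H on the +x side, so H = (51.000, 0.0000). Q and D share the same x with |QD| = 37.4 and D on the +y side, so D = (0.0000, 37.400). The virtual corner opposite Q is at (51.000, 37.400). A1 meets HZ tangentially, so BZ is at right angles to HZ and tangency of A1 to KD means the radius BK is perpendicular to KD, with radius 5.5, so the center B sits 5.5 in from both sides at B = (45.500, 31.900). That places the tangent points at Z = (51.000, 31.900) on HZ and K = (45.500, 37.400) on KD. Then |QZ| = |Z − Q| = 60.155.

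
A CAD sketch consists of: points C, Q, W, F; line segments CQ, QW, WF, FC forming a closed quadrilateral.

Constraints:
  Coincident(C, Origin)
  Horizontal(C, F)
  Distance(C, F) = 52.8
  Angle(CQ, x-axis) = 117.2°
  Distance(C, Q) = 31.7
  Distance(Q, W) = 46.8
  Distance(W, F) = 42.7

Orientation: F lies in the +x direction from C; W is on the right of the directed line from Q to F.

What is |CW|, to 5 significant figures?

15.718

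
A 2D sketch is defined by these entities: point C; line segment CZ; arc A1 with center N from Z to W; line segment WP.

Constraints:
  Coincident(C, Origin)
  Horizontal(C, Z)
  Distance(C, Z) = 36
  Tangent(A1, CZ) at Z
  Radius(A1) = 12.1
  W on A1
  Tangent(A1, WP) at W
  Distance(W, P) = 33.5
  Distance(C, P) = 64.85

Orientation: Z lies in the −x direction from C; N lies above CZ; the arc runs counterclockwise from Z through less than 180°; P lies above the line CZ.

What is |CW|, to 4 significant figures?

32.26

C is at the origin; CZ is horizontal with |CZ| = 36.0 and Z on the −x side, so Z = (-36.00, 0.000). Since A1 is tangent to CZ there, NZ ⟂ CZ, so N = Z + (0, 12.1) = (-36.00, 12.10). Since NW ⟂ WP (tangency), |NP| = √(12.1² + 33.5²) = 35.62 regardless of where W sits on A1. So P lies on both circle(C, 64.85) and circle(N, 35.62); the above-CZ intersection is P = (-45.19, 46.51). W is the foot of the tangent from P: W = (-26.07, 19.01).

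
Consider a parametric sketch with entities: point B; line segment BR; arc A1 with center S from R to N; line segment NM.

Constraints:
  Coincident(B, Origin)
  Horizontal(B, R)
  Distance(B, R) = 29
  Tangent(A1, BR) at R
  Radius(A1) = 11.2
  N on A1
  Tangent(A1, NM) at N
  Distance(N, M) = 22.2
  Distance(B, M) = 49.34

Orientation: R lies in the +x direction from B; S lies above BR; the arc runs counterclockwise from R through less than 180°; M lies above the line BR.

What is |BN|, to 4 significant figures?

42.23

B is at the origin; BR is horizontal with |BR| = 29.0 and R on the +x side, so R = (29.00, 0.000). A1 meets BR tangentially, so SR is at right angles to BR, so S = R + (0, 11.2) = (29.00, 11.20). Since SN ⟂ NM (tangency), |SM| = √(11.2² + 22.2²) = 24.87 regardless of where N sits on A1. So M lies on both circle(B, 49.34) and circle(S, 24.87); the above-BR intersection is M = (34.26, 35.50). N is the foot of the tangent from M: N = (39.84, 14.01).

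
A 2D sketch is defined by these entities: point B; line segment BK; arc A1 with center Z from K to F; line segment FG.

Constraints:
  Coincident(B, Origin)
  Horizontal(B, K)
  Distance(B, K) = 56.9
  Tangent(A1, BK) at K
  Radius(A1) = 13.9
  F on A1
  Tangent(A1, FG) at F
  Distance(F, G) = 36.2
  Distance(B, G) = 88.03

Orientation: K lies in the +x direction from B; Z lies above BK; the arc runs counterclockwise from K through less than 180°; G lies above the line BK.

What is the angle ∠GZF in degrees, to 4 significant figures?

68.99°

Checks: |ZF| = 13.90 ✓; ∠(ZF, FG) = 90.00° ✓; |FG| = 36.20 ✓; |BG| = 88.03 ✓.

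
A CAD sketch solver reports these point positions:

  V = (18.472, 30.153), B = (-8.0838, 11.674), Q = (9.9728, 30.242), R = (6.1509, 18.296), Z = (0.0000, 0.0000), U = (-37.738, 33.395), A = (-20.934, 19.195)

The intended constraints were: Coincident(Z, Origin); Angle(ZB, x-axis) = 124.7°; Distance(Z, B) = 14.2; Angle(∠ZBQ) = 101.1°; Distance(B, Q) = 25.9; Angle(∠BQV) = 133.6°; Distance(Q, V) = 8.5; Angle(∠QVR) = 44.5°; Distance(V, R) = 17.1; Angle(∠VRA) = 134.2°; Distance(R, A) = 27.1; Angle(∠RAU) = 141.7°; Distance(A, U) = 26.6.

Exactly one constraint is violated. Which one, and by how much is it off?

Distance(A, U) = 26.6 — off by 4.60.

Z = (0.00, 0.00) ✓; ZB at 124.7° ✓; |ZB| = 14.20 ✓; ∠ZBQ = 101.1° ✓; |BQ| = 25.90 ✓; ∠BQV = 133.6° ✓; |QV| = 8.500 ✓; ∠QVR = 44.50° ✓; |VR| = 17.10 ✓; ∠VRA = 134.2° ✓; |RA| = 27.10 ✓; ∠RAU = 141.7° ✓; |AU| = 22.00 ✗.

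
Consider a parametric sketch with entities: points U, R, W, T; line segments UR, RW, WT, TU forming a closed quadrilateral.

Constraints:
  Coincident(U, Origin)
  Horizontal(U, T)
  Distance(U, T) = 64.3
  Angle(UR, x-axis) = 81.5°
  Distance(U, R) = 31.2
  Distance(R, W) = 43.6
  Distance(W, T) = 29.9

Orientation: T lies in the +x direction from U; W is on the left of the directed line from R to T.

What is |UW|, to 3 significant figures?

53.9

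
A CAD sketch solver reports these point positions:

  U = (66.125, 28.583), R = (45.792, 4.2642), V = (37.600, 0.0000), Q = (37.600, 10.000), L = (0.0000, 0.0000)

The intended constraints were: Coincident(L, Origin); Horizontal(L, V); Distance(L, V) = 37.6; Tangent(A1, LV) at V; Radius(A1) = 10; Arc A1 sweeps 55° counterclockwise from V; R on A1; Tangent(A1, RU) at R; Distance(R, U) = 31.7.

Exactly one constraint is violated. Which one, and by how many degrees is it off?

Tangent(A1, RU) at R — off by 4.90°.

L = (0.00, 0.00) ✓; L.y = 0.00, V.y = 0.00 ✓; |LV| = 37.60 ✓; ∠(QV, VL) = 90.00° ✓; |QV| = 10.00 ✓; bearing(Q→R) − bearing(Q→V) = 55.00° ✓; |QR| = 10.00 ✓; ∠(QR, RU) = 94.90° ✗; |RU| = 31.70 ✓.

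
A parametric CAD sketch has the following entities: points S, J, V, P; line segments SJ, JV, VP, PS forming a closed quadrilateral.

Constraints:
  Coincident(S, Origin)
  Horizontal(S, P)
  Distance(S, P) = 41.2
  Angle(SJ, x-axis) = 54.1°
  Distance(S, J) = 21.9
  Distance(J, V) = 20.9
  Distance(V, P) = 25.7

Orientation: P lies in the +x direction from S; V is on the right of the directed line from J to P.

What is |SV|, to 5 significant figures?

15.950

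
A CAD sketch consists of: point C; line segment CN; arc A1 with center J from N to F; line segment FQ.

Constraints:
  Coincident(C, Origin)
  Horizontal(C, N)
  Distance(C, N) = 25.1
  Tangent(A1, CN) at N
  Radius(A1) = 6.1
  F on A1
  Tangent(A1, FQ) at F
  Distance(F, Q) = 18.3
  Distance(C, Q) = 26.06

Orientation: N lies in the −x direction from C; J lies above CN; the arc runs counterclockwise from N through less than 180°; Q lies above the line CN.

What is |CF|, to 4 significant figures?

19.74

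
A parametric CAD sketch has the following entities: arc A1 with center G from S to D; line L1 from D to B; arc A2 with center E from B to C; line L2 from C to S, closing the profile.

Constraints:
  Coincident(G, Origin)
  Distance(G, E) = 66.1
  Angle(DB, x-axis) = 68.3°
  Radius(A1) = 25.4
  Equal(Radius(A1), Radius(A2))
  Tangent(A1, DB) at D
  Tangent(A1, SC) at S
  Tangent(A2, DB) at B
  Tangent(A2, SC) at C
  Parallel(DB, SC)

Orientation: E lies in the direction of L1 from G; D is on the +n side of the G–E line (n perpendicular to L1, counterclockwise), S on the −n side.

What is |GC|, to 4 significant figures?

70.81

Tangency of A1 to both parallel lines with radius 25.4 puts D and S at G ± 25.4·n: D = (-23.60, 9.392), S = (23.60, -9.392). Equal radii place B and C the same way about E: B = E + 25.4·n = (0.8403, 70.81), C = E − 25.4·n = (48.04, 52.02). Then |GC| = |C − G| = 70.81.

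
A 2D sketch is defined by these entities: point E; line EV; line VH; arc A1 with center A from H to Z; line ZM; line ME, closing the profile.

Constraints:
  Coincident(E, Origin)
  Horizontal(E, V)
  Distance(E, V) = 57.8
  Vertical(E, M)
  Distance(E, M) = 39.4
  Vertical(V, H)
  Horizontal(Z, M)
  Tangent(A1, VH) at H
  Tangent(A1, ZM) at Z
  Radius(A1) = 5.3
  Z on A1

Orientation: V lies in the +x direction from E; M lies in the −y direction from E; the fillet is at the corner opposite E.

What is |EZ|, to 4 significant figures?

65.64

E is at the origin; E and V share the same y with |EV| = 57.8 and V on the +x side, so V = (57.80, 0.000). EM is vertical with |EM| = 39.4 and M on the −y side, so M = (0.000, -39.40). The virtual corner opposite E is at (57.80, -39.40). Tangency of A1 to VH means the radius AH is perpendicular to VH and since A1 is tangent to ZM there, AZ ⟂ ZM, with radius 5.3, so the center A sits 5.3 in from both sides at A = (52.50, -34.10). That places the tangent points at H = (57.80, -34.10) on VH and Z = (52.50, -39.40) on ZM. Then |EZ| = |Z − E| = 65.64.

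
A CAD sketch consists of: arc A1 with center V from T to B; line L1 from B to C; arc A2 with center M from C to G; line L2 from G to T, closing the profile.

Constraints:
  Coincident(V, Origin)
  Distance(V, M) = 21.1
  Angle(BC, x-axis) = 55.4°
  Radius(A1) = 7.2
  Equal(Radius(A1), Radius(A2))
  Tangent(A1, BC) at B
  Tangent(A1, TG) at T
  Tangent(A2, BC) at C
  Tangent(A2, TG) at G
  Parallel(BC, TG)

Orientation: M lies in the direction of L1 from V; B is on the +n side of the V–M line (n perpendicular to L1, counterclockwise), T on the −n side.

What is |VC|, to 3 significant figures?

22.3

The slot axis is L1's direction at 55.4°, so u = (cos 55.4°, sin 55.4°) = (0.568, 0.823) and n = (−sin 55.4°, cos 55.4°) = (-0.823, 0.568). V is at the origin and M lies 21.1 along u from V, so M = 21.1·u = (12.0, 17.4). Tangency of A1 to both parallel lines with radius 7.2 puts B and T at V ± 7.2·n: B = (-5.93, 4.09), T = (5.93, -4.09). Equal radii place C and G the same way about M: C = M + 7.2·n = (6.05, 21.5), G = M − 7.2·n = (17.9, 13.3). Then |VC| = |C − V| = 22.3.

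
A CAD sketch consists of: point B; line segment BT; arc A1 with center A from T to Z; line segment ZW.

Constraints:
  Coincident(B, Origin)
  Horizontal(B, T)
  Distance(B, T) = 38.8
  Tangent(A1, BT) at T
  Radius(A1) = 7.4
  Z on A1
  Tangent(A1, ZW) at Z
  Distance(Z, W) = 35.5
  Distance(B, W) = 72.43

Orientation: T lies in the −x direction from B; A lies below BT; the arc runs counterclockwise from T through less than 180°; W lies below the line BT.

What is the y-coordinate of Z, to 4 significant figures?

-3.339

Checks: |AZ| = 7.400 ✓; ∠(AZ, ZW) = 90.00° ✓; |ZW| = 35.50 ✓; |BW| = 72.43 ✓.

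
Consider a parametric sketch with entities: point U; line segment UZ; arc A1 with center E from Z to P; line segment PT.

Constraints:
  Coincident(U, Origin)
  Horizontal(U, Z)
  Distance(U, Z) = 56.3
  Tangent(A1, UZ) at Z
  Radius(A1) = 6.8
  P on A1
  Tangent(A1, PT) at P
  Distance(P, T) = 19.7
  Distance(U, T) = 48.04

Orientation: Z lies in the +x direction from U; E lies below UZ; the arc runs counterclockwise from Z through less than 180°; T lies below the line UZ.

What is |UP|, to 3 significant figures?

50.2

Checks: ∠(EZ, ZU) = 90.00° ✓; |EP| = 6.800 ✓; ∠(EP, PT) = 90.00° ✓; |PT| = 19.70 ✓; |UT| = 48.04 ✓.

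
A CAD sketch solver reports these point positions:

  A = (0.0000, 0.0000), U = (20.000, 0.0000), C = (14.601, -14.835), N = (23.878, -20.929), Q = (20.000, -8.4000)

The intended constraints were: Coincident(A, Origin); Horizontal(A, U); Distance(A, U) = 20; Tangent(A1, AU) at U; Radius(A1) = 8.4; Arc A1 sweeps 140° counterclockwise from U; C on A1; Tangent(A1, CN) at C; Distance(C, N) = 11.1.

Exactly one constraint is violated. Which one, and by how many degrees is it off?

Tangent(A1, CN) at C — off by 6.70°.

A = (0.00, 0.00) ✓; A.y = 0.00, U.y = 0.00 ✓; |AU| = 20.00 ✓; ∠(QU, UA) = 90.00° ✓; |QU| = 8.400 ✓; bearing(Q→C) − bearing(Q→U) = 140.0° ✓; |QC| = 8.400 ✓; ∠(QC, CN) = 83.30° ✗; |CN| = 11.10 ✓.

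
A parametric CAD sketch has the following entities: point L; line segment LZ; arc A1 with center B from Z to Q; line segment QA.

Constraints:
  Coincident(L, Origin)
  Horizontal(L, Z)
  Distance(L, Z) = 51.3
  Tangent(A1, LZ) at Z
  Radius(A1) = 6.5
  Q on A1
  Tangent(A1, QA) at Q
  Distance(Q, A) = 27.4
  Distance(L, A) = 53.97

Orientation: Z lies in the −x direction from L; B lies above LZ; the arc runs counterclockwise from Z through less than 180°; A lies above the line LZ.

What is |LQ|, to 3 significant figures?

45.2

Checks: ∠(BZ, ZL) = 90.00° ✓; |BZ| = 6.500 ✓; |BQ| = 6.500 ✓; ∠(BQ, QA) = 90.00° ✓; |QA| = 27.40 ✓; |LA| = 53.97 ✓.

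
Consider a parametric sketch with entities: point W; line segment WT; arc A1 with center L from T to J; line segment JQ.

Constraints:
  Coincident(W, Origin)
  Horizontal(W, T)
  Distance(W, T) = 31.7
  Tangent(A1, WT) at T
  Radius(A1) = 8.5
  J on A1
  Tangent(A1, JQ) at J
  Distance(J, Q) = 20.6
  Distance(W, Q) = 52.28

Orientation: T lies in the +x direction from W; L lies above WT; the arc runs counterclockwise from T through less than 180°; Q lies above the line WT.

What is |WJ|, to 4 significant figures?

40.40

W is at the origin; W and T share the same y with |WT| = 31.7 and T on the +x side, so T = (31.70, 0.000). Tangency of A1 to WT means the radius LT is perpendicular to WT, so L = T + (0, 8.5) = (31.70, 8.500). Since LJ ⟂ JQ (tangency), |LQ| = √(8.5² + 20.6²) = 22.28 regardless of where J sits on A1. So Q lies on both circle(W, 52.28) and circle(L, 22.28); the above-WT intersection is Q = (45.24, 26.20). J is the foot of the tangent from Q: J = (39.91, 6.300).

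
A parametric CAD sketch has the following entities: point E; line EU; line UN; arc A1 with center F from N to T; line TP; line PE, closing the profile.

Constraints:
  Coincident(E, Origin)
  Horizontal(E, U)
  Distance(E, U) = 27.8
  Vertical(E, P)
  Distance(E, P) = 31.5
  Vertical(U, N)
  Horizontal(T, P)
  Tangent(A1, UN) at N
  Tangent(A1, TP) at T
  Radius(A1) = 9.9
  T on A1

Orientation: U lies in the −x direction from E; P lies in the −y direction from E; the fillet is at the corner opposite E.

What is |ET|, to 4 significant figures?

36.23

E is at the origin; E and U share the same y with |EU| = 27.8 and U on the −x side, so U = (-27.80, 0.000). E and P share the same x with |EP| = 31.5 and P on the −y side, so P = (0.000, -31.50). The virtual corner opposite E is at (-27.80, -31.50). Since A1 is tangent to UN there, FN ⟂ UN and the tangent condition forces FT to be normal to TP, with radius 9.9, so the center F sits 9.9 in from both sides at F = (-17.90, -21.60). That places the tangent points at N = (-27.80, -21.60) on UN and T = (-17.90, -31.50) on TP. Then |ET| = |T − E| = 36.23.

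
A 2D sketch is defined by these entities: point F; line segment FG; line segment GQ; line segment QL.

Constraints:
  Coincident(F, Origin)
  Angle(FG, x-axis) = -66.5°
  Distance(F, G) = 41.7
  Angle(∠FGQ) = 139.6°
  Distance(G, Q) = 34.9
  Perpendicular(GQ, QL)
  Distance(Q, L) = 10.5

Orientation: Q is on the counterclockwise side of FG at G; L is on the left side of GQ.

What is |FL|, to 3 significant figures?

68.7

∠FGQ = 139.6°, so GQ runs at -66.5° + (180° − 139.6°) = -26.1° from the x-axis; with |GQ| = 34.9, Q = G + 34.9·(cos -26.1°, sin -26.1°) = (48.0, -53.6). GQ is perpendicular to QL; with |QL| = 10.5 on the left of GQ, L = Q + 10.5·(0.440, 0.898) = (52.6, -44.2). Then |FL| = |L − F| = 68.7.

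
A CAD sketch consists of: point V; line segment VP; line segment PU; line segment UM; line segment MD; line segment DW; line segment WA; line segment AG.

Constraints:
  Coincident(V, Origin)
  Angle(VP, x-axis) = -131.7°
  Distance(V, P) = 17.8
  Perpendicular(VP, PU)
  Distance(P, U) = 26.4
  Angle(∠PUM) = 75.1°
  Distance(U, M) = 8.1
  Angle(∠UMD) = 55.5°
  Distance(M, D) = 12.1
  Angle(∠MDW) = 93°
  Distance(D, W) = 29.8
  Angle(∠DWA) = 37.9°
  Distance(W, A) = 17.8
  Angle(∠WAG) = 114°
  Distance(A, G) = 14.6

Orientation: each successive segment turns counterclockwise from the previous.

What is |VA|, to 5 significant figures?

41.729

∠MDW = 93.0° gives DW at -85.300° from the x-axis; with |DW| = 29.8, W = (1.9731, -54.943). ∠DWA = 37.9° gives WA at 56.800° from the x-axis; with |WA| = 17.8, A = (11.720, -40.049). Then |VA| = |A − V| = 41.729.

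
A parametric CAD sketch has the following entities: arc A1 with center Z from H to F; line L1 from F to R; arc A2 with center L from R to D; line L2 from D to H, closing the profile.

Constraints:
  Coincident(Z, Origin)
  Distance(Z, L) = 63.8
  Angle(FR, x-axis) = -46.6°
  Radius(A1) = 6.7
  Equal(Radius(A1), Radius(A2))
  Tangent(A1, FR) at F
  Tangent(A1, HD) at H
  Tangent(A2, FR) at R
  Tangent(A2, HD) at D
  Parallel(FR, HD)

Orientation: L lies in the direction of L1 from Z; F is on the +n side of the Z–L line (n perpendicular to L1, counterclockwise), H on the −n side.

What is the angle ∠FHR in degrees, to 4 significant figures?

78.14°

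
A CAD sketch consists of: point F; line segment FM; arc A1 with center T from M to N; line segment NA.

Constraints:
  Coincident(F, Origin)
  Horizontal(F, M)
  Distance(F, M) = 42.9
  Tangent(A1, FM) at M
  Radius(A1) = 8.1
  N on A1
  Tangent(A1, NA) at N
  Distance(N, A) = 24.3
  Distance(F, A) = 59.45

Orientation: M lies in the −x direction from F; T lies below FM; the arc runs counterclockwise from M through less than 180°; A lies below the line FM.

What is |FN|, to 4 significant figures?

51.70

Checks: ∠(TM, MF) = 90.00° ✓; |TM| = 8.100 ✓; |TN| = 8.100 ✓; ∠(TN, NA) = 90.00° ✓; |NA| = 24.30 ✓; |FA| = 59.45 ✓.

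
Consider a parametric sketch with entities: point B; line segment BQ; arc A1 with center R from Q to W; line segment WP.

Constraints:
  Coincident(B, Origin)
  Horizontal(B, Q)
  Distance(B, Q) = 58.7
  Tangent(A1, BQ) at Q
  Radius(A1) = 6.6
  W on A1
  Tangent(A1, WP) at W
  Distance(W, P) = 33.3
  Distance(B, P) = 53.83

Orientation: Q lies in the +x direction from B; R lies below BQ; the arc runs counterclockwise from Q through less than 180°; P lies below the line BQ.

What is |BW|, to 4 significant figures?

52.71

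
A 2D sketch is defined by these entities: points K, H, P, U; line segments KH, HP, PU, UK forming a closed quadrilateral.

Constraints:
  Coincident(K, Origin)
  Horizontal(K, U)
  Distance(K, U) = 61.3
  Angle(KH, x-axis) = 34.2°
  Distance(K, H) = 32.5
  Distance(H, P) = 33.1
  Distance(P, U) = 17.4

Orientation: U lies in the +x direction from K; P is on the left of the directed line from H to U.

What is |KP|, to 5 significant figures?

62.427

Checks: |HP| = 33.10 ✓; |PU| = 17.40 ✓.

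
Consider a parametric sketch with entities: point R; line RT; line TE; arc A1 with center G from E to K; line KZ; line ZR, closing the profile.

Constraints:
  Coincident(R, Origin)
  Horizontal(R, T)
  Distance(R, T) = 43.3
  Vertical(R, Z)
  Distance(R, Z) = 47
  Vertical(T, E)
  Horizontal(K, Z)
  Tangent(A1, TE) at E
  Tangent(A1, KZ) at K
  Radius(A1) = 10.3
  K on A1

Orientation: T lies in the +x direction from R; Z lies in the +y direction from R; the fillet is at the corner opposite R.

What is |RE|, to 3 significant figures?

56.8

R is at the origin; R and T share the same y with |RT| = 43.3 and T on the +x side, so T = (43.3, 0.00). RZ is vertical with |RZ| = 47.0 and Z on the +y side, so Z = (0.00, 47.0). The virtual corner opposite R is at (43.3, 47.0). Since A1 is tangent to TE there, GE ⟂ TE and tangency of A1 to KZ means the radius GK is perpendicular to KZ, with radius 10.3, so the center G sits 10.3 in from both sides at G = (33.0, 36.7). That places the tangent points at E = (43.3, 36.7) on TE and K = (33.0, 47.0) on KZ. Then |RE| = |E − R| = 56.8.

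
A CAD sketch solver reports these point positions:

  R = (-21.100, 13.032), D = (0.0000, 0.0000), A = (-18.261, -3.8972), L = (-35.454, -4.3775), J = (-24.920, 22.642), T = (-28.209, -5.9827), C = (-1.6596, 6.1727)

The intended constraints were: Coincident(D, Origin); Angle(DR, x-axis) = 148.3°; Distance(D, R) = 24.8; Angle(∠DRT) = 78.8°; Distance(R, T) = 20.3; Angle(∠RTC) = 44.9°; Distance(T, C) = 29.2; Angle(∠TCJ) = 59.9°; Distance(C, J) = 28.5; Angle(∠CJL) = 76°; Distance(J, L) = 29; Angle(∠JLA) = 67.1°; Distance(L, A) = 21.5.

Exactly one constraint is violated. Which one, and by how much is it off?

Distance(L, A) = 21.5 — off by 4.30.

D = (0.00, 0.00) ✓; DR at 148.3° ✓; |DR| = 24.80 ✓; ∠DRT = 78.80° ✓; |RT| = 20.30 ✓; ∠RTC = 44.90° ✓; |TC| = 29.20 ✓; ∠TCJ = 59.90° ✓; |CJ| = 28.50 ✓; ∠CJL = 76.00° ✓; |JL| = 29.00 ✓; ∠JLA = 67.10° ✓; |LA| = 17.20 ✗.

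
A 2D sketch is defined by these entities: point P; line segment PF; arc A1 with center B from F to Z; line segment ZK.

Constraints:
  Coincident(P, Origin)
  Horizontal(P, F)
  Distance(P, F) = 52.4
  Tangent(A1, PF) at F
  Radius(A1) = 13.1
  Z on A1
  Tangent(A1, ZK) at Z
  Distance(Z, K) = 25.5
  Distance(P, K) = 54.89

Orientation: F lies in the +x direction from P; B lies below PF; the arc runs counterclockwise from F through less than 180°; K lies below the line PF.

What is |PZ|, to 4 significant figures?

41.40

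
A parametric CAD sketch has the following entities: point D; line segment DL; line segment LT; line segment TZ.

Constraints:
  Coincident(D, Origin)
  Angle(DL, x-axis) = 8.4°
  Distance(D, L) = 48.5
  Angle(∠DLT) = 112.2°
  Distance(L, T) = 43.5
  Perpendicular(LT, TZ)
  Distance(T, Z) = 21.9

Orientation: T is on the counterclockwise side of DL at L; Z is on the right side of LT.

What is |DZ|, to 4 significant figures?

91.02

D is at the origin; DL runs at 8.4° with length 48.5, so L = 48.5·(cos 8.4°, sin 8.4°) = (47.98, 7.085). ∠DLT = 112.2°, so LT runs at 8.4° + (180° − 112.2°) = 76.20° from the x-axis; with |LT| = 43.5, T = L + 43.5·(cos 76.20°, sin 76.20°) = (58.36, 49.33). LT is perpendicular to TZ; with |TZ| = 21.9 on the right of LT, Z = T + 21.9·(0.9711, -0.2385) = (79.62, 44.11). Then |DZ| = |Z − D| = 91.02.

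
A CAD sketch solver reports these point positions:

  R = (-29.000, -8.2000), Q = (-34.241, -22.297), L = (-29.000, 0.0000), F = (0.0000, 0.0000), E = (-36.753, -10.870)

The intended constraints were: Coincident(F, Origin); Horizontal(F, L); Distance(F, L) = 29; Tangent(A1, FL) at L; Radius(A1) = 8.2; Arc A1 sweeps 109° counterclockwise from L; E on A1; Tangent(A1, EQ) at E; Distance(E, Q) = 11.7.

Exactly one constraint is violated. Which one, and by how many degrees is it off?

Tangent(A1, EQ) at E — off by 6.60°.

F = (0.00, 0.00) ✓; F.y = 0.00, L.y = 0.00 ✓; |FL| = 29.00 ✓; ∠(RL, LF) = 90.00° ✓; |RL| = 8.200 ✓; bearing(R→E) − bearing(R→L) = 109.0° ✓; |RE| = 8.200 ✓; ∠(RE, EQ) = 96.60° ✗; |EQ| = 11.70 ✓.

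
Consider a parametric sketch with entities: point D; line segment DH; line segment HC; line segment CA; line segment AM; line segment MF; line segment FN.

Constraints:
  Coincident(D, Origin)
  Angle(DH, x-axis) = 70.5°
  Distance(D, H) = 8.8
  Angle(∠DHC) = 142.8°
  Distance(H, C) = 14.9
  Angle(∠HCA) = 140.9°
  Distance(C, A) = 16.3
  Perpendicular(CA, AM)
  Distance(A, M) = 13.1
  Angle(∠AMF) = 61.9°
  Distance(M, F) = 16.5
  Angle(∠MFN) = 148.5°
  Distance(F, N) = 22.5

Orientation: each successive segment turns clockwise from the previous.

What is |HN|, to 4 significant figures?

23.55

D is at the origin; DH runs at 70.5° with length 8.8, so H = (2.938, 8.295). ∠DHC = 142.8° gives HC at 33.30° from the x-axis; with |HC| = 14.9, C = (15.39, 16.48). ∠HCA = 140.9° gives CA at -5.800° from the x-axis; with |CA| = 16.3, A = (31.61, 14.83). CA is perpendicular to AM, so AM runs at -95.80°; with |AM| = 13.1, M = (30.28, 1.796). ∠AMF = 61.9° gives MF at 146.1° from the x-axis; with |MF| = 16.5, F = (16.59, 11.00). ∠MFN = 148.5° gives FN at 114.6° from the x-axis; with |FN| = 22.5, N = (7.222, 31.46). Then |HN| = |N − H| = 23.55.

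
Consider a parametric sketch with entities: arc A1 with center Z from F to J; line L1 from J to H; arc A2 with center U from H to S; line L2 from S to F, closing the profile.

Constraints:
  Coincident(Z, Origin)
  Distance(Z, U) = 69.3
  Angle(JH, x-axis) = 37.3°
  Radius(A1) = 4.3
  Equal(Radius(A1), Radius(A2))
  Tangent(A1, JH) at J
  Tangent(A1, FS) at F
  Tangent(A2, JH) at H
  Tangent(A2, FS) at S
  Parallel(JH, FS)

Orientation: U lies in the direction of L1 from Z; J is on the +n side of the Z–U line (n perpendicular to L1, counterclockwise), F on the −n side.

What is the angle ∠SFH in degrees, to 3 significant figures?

7.07°

The slot axis is L1's direction at 37.3°, so u = (cos 37.3°, sin 37.3°) = (0.795, 0.606) and n = (−sin 37.3°, cos 37.3°) = (-0.606, 0.795). Z is at the origin and U lies 69.3 along u from Z, so U = 69.3·u = (55.1, 42.0). Tangency of A1 to both parallel lines with radius 4.3 puts J and F at Z ± 4.3·n: J = (-2.61, 3.42), F = (2.61, -3.42). Equal radii place H and S the same way about U: H = U + 4.3·n = (52.5, 45.4), S = U − 4.3·n = (57.7, 38.6). Then cos ∠SFH = FS·FH / (|FS||FH|), giving 7.07°.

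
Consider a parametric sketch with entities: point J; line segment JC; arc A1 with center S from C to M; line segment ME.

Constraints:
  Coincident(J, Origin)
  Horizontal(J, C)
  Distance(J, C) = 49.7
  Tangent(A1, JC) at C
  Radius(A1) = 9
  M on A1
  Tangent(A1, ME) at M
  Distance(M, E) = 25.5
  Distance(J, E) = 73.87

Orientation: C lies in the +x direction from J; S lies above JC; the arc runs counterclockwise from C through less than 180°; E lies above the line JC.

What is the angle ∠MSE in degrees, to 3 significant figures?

70.6°

J is at the origin; JC is horizontal with |JC| = 49.7 and C on the +x side, so C = (49.7, 0.00). Since A1 is tangent to JC there, SC ⟂ JC, so S = C + (0, 9) = (49.7, 9.00). Since SM ⟂ ME (tangency), |SE| = √(9.0² + 25.5²) = 27.0 regardless of where M sits on A1. So E lies on both circle(J, 73.87) and circle(S, 27.0); the above-JC intersection is E = (68.0, 28.9). M is the foot of the tangent from E: M = (58.0, 5.48).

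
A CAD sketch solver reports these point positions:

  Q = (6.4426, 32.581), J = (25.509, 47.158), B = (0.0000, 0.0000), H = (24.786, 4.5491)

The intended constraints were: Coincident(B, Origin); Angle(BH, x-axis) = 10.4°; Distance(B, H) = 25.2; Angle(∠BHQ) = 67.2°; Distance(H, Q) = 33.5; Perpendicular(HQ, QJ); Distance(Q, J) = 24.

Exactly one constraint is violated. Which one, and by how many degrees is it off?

Perpendicular(HQ, QJ) — off by 4.20°.

B = (0.00, 0.00) ✓; BH at 10.40° ✓; |BH| = 25.20 ✓; ∠BHQ = 67.20° ✓; |HQ| = 33.50 ✓; ∠(HQ, QJ) = 85.80° ✗; |QJ| = 24.00 ✓.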